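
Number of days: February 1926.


Month: February (month 2)
February: 28 or 29 (leap year)
1926 leap year? No

28 days


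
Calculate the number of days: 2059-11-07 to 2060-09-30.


328 days

From November 7, 2059 to September 30, 2060
Rest of November 2059: 30 - 7 = 23
Full months: December 31, January 31, February 2060 29, March 31, April 30, May 31, June 30, July 31, August 31
Days into September 2060: 30
Total = 23 + 31 + 31 + 29 + 31 + 30 + 31 + 30 + 31 + 31 + 30 = 328 days


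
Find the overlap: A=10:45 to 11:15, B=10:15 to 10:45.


0 minutes

Meeting A: 645-675 (in minutes from midnight)
Meeting B: 615-645
Overlap start = max(645, 615) = 645
Overlap end = min(675, 645) = 645
Overlap = max(0, 645 - 645) = 0 min


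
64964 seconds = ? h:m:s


Hours: 64964 ÷ 3600 = 18 remainder 164
Minutes: 164 ÷ 60 = 2 remainder 44
Seconds: 44

18h 2m 44s


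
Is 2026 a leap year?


Rules: divisible by 4 AND (not by 100 OR by 400)
2026 ÷ 4 = 506 remainder 2 → not divisible by 4
Not divisible by 4 → not a leap year

No


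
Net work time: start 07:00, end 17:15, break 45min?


9h 30m (570 minutes)

Total time = (17×60+15) - (7×60+0)
= 1035 - 420 = 615 min
Minus break: 615 - 45 = 570 min
= 9h 30m


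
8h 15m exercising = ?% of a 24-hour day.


Time: 495 minutes
Day: 1440 minutes
Percentage = (495/1440) × 100 ≈ 34.4%

34.4%


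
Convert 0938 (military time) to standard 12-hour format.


Hour: 9
9 < 12 → AM

9:38 AM


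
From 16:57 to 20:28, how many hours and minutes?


3h 31m

End time in minutes: 20×60 + 28 = 1228
Start time in minutes: 16×60 + 57 = 1017
Difference = 1228 - 1017 = 211 minutes
= 3 hours 31 minutes


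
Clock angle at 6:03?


163.5°

Hour hand = 6×30 + 3×0.5 = 181.5°
Minute hand = 3×6 = 18°
Difference = |181.5 - 18| = 163.5°


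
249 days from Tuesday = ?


Start: Tuesday (index 1)
(1 + 249) mod 7
= 250 mod 7
= 5
Index 5 → Saturday

Saturday


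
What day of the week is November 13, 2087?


Thursday

Zeller's congruence:
q=13, m=11, k=87, j=20
h = (13 + ⌊13×12/5⌋ + 87 + ⌊87/4⌋ + ⌊20/4⌋ - 2×20) mod 7
= (13 + 31 + 87 + 21 + 5 - 40) mod 7
= 117 mod 7 = 5
h=5 → Thursday


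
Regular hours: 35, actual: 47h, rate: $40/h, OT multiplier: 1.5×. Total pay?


Regular: 35h × $40 = $1400.00
Overtime: 47 - 35 = 12h
OT pay: 12h × $40 × 1.5 = $720.00
Total = $1400.00 + $720.00 = $2120.00

$2120.00


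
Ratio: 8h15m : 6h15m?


Duration 1: 495 minutes
Duration 2: 375 minutes
Ratio = 495:375
GCD = 15
Simplified = 33:25
As a decimal: 33/25 = 1.32

33:25 (1.32)


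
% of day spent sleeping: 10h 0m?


41.7%

Time: 600 minutes
Day: 1440 minutes
Percentage = (600/1440) × 100 ≈ 41.7%


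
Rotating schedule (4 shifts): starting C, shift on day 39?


Shifts: A, B, C, D
Start: C (index 2)
Day 39: (2 + 39 - 1) mod 4
= 40 mod 4
= 0
Index 0 → shift A

Shift A


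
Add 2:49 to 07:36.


Start: 456 minutes from midnight
Add: 169 minutes
Total: 625 minutes
Hours: 625 ÷ 60 = 10 remainder 25

10:25


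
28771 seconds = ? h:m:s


7h 59m 31s

Hours: 28771 ÷ 3600 = 7 remainder 3571
Minutes: 3571 ÷ 60 = 59 remainder 31
Seconds: 31


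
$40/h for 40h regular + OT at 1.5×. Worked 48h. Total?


Regular: 40h × $40 = $1600.00
Overtime: 48 - 40 = 8h
OT pay: 8h × $40 × 1.5 = $480.00
Total = $1600.00 + $480.00 = $2080.00

$2080.00


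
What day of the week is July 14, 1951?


Zeller's congruence:
q=14, m=7, k=51, j=19
h = (14 + ⌊13×8/5⌋ + 51 + ⌊51/4⌋ + ⌊19/4⌋ - 2×19) mod 7
= (14 + 20 + 51 + 12 + 4 - 38) mod 7
= 63 mod 7 = 0
h=0 → Saturday

Saturday


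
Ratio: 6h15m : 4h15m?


Duration 1: 375 minutes
Duration 2: 255 minutes
Ratio = 375:255
GCD = 15
Simplified = 25:17
As a decimal: 25/17 ≈ 1.47

25:17 (1.47)


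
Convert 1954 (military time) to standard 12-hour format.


7:54 PM

Hour: 19
19 - 12 = 7 → PM


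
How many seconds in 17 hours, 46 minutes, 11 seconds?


Hours: 17 × 3600 = 61200
Minutes: 46 × 60 = 2760
Seconds: 11
Total = 61200 + 2760 + 11 = 63971

63971 seconds


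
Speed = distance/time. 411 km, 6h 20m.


64.9 km/h

Distance: 411 km
Time: 6h 20m = 380 min = 380/60 = 19/3 hours
Speed = 411 ÷ (19/3) = 411 × 3 / 19 = 1233/19 ≈ 64.9 km/h


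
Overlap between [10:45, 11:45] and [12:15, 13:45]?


0 minutes

Meeting A: 645-705 (in minutes from midnight)
Meeting B: 735-825
Overlap start = max(645, 735) = 735
Overlap end = min(705, 825) = 705
Overlap = max(0, 705 - 735) = 0 min


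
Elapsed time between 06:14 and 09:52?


3h 38m

End time in minutes: 9×60 + 52 = 592
Start time in minutes: 6×60 + 14 = 374
Difference = 592 - 374 = 218 minutes
= 3 hours 38 minutes


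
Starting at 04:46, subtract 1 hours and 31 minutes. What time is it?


Start: 286 minutes from midnight
Subtract: 91 minutes
Remaining: 286 - 91 = 195
Hours: 3, Minutes: 15

03:15


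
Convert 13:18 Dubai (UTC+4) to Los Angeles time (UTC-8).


01:18

Time difference = UTC-8 - UTC+4 = -12 hours
New hour = (13 -12) mod 24
= 1 mod 24 = 1
Minutes unchanged → 01:18


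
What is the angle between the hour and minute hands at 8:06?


153.0°

Hour hand = 8×30 + 6×0.5 = 243.0°
Minute hand = 6×6 = 36°
Difference = |243.0 - 36| = 207.0°
Since > 180°: 360 - 207.0 = 153.0°


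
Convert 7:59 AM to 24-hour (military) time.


07:59

Input: 7:59 AM
AM hour stays: 7


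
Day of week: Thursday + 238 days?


Start: Thursday (index 3)
(3 + 238) mod 7
= 241 mod 7
= 3
Index 3 → Thursday

Thursday


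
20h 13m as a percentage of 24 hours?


0.8424 (84.24%)

Total minutes: 20×60 + 13 = 1213
Day = 24×60 = 1440 minutes
Fraction = 1213/1440 ≈ 0.8424
As a percentage: 1213/1440 × 100 ≈ 84.24%


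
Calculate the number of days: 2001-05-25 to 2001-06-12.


From May 25, 2001 to June 12, 2001
Rest of May 2001: 31 - 25 = 6
Days into June 2001: 12
Total = 6 + 12 = 18 days

18 days


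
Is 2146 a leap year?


No

Rules: divisible by 4 AND (not by 100 OR by 400)
2146 ÷ 4 = 536 remainder 2 → not divisible by 4
Not divisible by 4 → not a leap year


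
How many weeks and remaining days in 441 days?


Weeks: 441 ÷ 7 = 63 remainder 0

63 weeks 0 days


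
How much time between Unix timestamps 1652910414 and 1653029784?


Difference = 1653029784 - 1652910414 = 119370 seconds
In hours: 119370 / 3600 ≈ 33.2
In days: 119370 / 86400 ≈ 1.38

119370 seconds (33.2 hours / 1.38 days)


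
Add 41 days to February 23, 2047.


Start: February 23, 2047
Add 41 days
February 23 → March 1: 28 - 23 + 1 = 6 days (41 - 6 = 35 left)
March 1 → April 1: 31 - 1 + 1 = 31 days (35 - 31 = 4 left)
April 1 + 4 = April 5, 2047

April 5, 2047


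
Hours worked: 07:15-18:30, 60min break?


Total time = (18×60+30) - (7×60+15)
= 1110 - 435 = 675 min
Minus break: 675 - 60 = 615 min
= 10h 15m

10h 15m (615 minutes)


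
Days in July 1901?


Month: July (month 7)
July has 31 days

31 days


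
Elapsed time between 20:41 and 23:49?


3h 8m

End time in minutes: 23×60 + 49 = 1429
Start time in minutes: 20×60 + 41 = 1241
Difference = 1429 - 1241 = 188 minutes
= 3 hours 8 minutes


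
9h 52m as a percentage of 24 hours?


Total minutes: 9×60 + 52 = 592
Day = 24×60 = 1440 minutes
Fraction = 592/1440 ≈ 0.4111
As a percentage: 592/1440 × 100 ≈ 41.11%

0.4111 (41.11%)


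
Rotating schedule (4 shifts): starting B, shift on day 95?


Shift D

Shifts: A, B, C, D
Start: B (index 1)
Day 95: (1 + 95 - 1) mod 4
= 95 mod 4
= 3
Index 3 → shift D


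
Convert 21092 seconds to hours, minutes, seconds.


5h 51m 32s

Hours: 21092 ÷ 3600 = 5 remainder 3092
Minutes: 3092 ÷ 60 = 51 remainder 32
Seconds: 32


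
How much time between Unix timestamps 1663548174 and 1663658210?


Difference = 1663658210 - 1663548174 = 110036 seconds
In hours: 110036 / 3600 ≈ 30.6
In days: 110036 / 86400 ≈ 1.27

110036 seconds (30.6 hours / 1.27 days)


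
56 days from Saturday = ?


Start: Saturday (index 5)
(5 + 56) mod 7
= 61 mod 7
= 5
Index 5 → Saturday

Saturday


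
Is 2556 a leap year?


Yes

Rules: divisible by 4 AND (not by 100 OR by 400)
2556 ÷ 4 = 639 exactly → divisible by 4
2556 ÷ 100 = 25 remainder 56 → not divisible by 100
Divisible by 4 but not by 100 → leap year


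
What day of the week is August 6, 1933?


Zeller's congruence:
q=6, m=8, k=33, j=19
h = (6 + ⌊13×9/5⌋ + 33 + ⌊33/4⌋ + ⌊19/4⌋ - 2×19) mod 7
= (6 + 23 + 33 + 8 + 4 - 38) mod 7
= 36 mod 7 = 1
h=1 → Sunday

Sunday


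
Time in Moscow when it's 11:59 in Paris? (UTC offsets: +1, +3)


13:59

Time difference = UTC+3 - UTC+1 = +2 hours
New hour = (11 + 2) mod 24
= 13 mod 24 = 13
Minutes unchanged → 13:59


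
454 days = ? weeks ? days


Weeks: 454 ÷ 7 = 64 remainder 6

64 weeks 6 days


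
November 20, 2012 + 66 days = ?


Start: November 20, 2012
Add 66 days
November 20 → December 1: 30 - 20 + 1 = 11 days (66 - 11 = 55 left)
December 1 → January 1: 31 - 1 + 1 = 31 days (55 - 31 = 24 left)
January 1 + 24 = January 25, 2013

January 25, 2013


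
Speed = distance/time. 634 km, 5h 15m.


120.8 km/h

Distance: 634 km
Time: 5h 15m = 315 min = 315/60 = 21/4 hours
Speed = 634 ÷ (21/4) = 634 × 4 / 21 = 2536/21 ≈ 120.8 km/h


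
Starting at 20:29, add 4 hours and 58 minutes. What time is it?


01:27 (next day)

Start: 1229 minutes from midnight
Add: 298 minutes
Total: 1527 minutes
Hours: 1527 ÷ 60 = 25 remainder 27
25 ≥ 24 → 25 - 24 = 1 (next day)


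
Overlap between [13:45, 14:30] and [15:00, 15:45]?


0 minutes

Meeting A: 825-870 (in minutes from midnight)
Meeting B: 900-945
Overlap start = max(825, 900) = 900
Overlap end = min(870, 945) = 870
Overlap = max(0, 870 - 900) = 0 min


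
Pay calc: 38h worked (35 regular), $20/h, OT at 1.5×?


Regular: 35h × $20 = $700.00
Overtime: 38 - 35 = 3h
OT pay: 3h × $20 × 1.5 = $90.00
Total = $700.00 + $90.00 = $790.00

$790.00


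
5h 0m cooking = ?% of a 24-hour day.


Time: 300 minutes
Day: 1440 minutes
Percentage = (300/1440) × 100 ≈ 20.8%

20.8%


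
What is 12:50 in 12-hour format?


12:50 PM

Hour: 12
12 → 12 PM (noon)


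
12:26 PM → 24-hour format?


Input: 12:26 PM
12 PM → 12 (noon)

12:26


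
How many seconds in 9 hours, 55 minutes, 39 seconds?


Hours: 9 × 3600 = 32400
Minutes: 55 × 60 = 3300
Seconds: 39
Total = 32400 + 3300 + 39 = 35739

35739 seconds


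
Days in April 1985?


Month: April (month 4)
April has 30 days

30 days


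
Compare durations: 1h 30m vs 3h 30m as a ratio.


3:7 (0.43)

Duration 1: 90 minutes
Duration 2: 210 minutes
Ratio = 90:210
GCD = 30
Simplified = 3:7
As a decimal: 3/7 ≈ 0.43


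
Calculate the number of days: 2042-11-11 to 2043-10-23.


From November 11, 2042 to October 23, 2043
Rest of November 2042: 30 - 11 = 19
Full months: December 31, January 31, February 2043 28, March 31, April 30, May 31, June 30, July 31, August 31, September 30
Days into October 2043: 23
Total = 19 + 31 + 31 + 28 + 31 + 30 + 31 + 30 + 31 + 31 + 30 + 23 = 346 days

346 days


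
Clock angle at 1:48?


126.0°

Hour hand = 1×30 + 48×0.5 = 54.0°
Minute hand = 48×6 = 288°
Difference = |54.0 - 288| = 234.0°
Since > 180°: 360 - 234.0 = 126.0°


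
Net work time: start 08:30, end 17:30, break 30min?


8h 30m (510 minutes)

Total time = (17×60+30) - (8×60+30)
= 1050 - 510 = 540 min
Minus break: 540 - 30 = 510 min
= 8h 30m


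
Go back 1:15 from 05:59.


Start: 359 minutes from midnight
Subtract: 75 minutes
Remaining: 359 - 75 = 284
Hours: 4, Minutes: 44

04:44


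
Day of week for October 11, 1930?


Saturday

Zeller's congruence:
q=11, m=10, k=30, j=19
h = (11 + ⌊13×11/5⌋ + 30 + ⌊30/4⌋ + ⌊19/4⌋ - 2×19) mod 7
= (11 + 28 + 30 + 7 + 4 - 38) mod 7
= 42 mod 7 = 0
h=0 → Saturday


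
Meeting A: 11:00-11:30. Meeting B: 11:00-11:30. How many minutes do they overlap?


30 minutes

Meeting A: 660-690 (in minutes from midnight)
Meeting B: 660-690
Overlap start = max(660, 660) = 660
Overlap end = min(690, 690) = 690
Overlap = max(0, 690 - 660) = 30 min


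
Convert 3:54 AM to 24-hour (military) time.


03:54

Input: 3:54 AM
AM hour stays: 3


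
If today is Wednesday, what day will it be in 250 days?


Start: Wednesday (index 2)
(2 + 250) mod 7
= 252 mod 7
= 0
Index 0 → Monday

Monday


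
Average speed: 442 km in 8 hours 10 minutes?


54.1 km/h

Distance: 442 km
Time: 8h 10m = 490 min = 490/60 = 49/6 hours
Speed = 442 ÷ (49/6) = 442 × 6 / 49 = 2652/49 ≈ 54.1 km/h


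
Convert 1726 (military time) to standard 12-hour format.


5:26 PM

Hour: 17
17 - 12 = 5 → PM


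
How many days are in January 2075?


31 days

Month: January (month 1)
January has 31 days


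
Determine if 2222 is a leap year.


Rules: divisible by 4 AND (not by 100 OR by 400)
2222 ÷ 4 = 555 remainder 2 → not divisible by 4
Not divisible by 4 → not a leap year

No


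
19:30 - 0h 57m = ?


18:33

Start: 1170 minutes from midnight
Subtract: 57 minutes
Remaining: 1170 - 57 = 1113
Hours: 18, Minutes: 33


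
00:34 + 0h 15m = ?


Start: 34 minutes from midnight
Add: 15 minutes
Total: 49 minutes
Hours: 49 ÷ 60 = 0 remainder 49

00:49


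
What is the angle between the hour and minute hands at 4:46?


Hour hand = 4×30 + 46×0.5 = 143.0°
Minute hand = 46×6 = 276°
Difference = |143.0 - 276| = 133.0°

133.0°


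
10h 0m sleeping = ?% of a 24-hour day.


Time: 600 minutes
Day: 1440 minutes
Percentage = (600/1440) × 100 ≈ 41.7%

41.7%


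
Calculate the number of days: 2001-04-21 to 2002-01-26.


280 days

From April 21, 2001 to January 26, 2002
Rest of April 2001: 30 - 21 = 9
Full months: May 31, June 30, July 31, August 31, September 30, October 31, November 30, December 31
Days into January 2002: 26
Total = 9 + 31 + 30 + 31 + 31 + 30 + 31 + 30 + 31 + 26 = 280 days


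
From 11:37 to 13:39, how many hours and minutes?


2h 2m

End time in minutes: 13×60 + 39 = 819
Start time in minutes: 11×60 + 37 = 697
Difference = 819 - 697 = 122 minutes
= 2 hours 2 minutes


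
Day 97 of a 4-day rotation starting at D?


Shifts: A, B, C, D
Start: D (index 3)
Day 97: (3 + 97 - 1) mod 4
= 99 mod 4
= 3
Index 3 → shift D

Shift D


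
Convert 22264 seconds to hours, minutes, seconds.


Hours: 22264 ÷ 3600 = 6 remainder 664
Minutes: 664 ÷ 60 = 11 remainder 4
Seconds: 4

6h 11m 4s


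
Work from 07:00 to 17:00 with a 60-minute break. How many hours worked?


9h 0m (540 minutes)

Total time = (17×60+0) - (7×60+0)
= 1020 - 420 = 600 min
Minus break: 600 - 60 = 540 min
= 9h 0m


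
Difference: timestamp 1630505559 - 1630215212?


290347 seconds (80.7 hours / 3.36 days)

Difference = 1630505559 - 1630215212 = 290347 seconds
In hours: 290347 / 3600 ≈ 80.7
In days: 290347 / 86400 ≈ 3.36


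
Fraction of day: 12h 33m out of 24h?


0.5229 (52.29%)

Total minutes: 12×60 + 33 = 753
Day = 24×60 = 1440 minutes
Fraction = 753/1440 ≈ 0.5229
As a percentage: 753/1440 × 100 ≈ 52.29%


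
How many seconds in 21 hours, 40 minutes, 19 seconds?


Hours: 21 × 3600 = 75600
Minutes: 40 × 60 = 2400
Seconds: 19
Total = 75600 + 2400 + 19 = 78019

78019 seconds


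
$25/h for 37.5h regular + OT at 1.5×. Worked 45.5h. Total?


$1237.50

Regular: 37.5h × $25 = $937.50
Overtime: 45.5 - 37.5 = 8.0h
OT pay: 8.0h × $25 × 1.5 = $300.00
Total = $937.50 + $300.00 = $1237.50


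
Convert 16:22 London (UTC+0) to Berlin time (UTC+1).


Time difference = UTC+1 - UTC+0 = +1 hours
New hour = (16 + 1) mod 24
= 17 mod 24 = 17
Minutes unchanged → 17:22

17:22


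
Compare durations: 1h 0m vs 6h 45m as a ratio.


Duration 1: 60 minutes
Duration 2: 405 minutes
Ratio = 60:405
GCD = 15
Simplified = 4:27
As a decimal: 4/27 ≈ 0.15

4:27 (0.15)


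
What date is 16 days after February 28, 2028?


Start: February 28, 2028
Add 16 days
February 28 → March 1: 29 - 28 + 1 = 2 days (16 - 2 = 14 left)
March 1 + 14 = March 15, 2028

March 15, 2028


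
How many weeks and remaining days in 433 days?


61 weeks 6 days

Weeks: 433 ÷ 7 = 61 remainder 6


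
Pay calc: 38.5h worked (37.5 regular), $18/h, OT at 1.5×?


Regular: 37.5h × $18 = $675.00
Overtime: 38.5 - 37.5 = 1.0h
OT pay: 1.0h × $18 × 1.5 = $27.00
Total = $675.00 + $27.00 = $702.00

$702.00


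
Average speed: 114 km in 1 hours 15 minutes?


Distance: 114 km
Time: 1h 15m = 75 min = 75/60 = 5/4 hours
Speed = 114 ÷ (5/4) = 114 × 4 / 5 = 456/5 = 91.2 km/h

91.2 km/h


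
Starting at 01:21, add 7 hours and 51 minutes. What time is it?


09:12

Start: 81 minutes from midnight
Add: 471 minutes
Total: 552 minutes
Hours: 552 ÷ 60 = 9 remainder 12


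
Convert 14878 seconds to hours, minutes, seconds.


4h 7m 58s

Hours: 14878 ÷ 3600 = 4 remainder 478
Minutes: 478 ÷ 60 = 7 remainder 58
Seconds: 58


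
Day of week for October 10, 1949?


Monday

Zeller's congruence:
q=10, m=10, k=49, j=19
h = (10 + ⌊13×11/5⌋ + 49 + ⌊49/4⌋ + ⌊19/4⌋ - 2×19) mod 7
= (10 + 28 + 49 + 12 + 4 - 38) mod 7
= 65 mod 7 = 2
h=2 → Monday


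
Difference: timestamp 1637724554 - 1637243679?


480875 seconds (133.6 hours / 5.57 days)

Difference = 1637724554 - 1637243679 = 480875 seconds
In hours: 480875 / 3600 ≈ 133.6
In days: 480875 / 86400 ≈ 5.57


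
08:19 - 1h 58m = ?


Start: 499 minutes from midnight
Subtract: 118 minutes
Remaining: 499 - 118 = 381
Hours: 6, Minutes: 21

06:21


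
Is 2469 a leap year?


No

Rules: divisible by 4 AND (not by 100 OR by 400)
2469 ÷ 4 = 617 remainder 1 → not divisible by 4
Not divisible by 4 → not a leap year


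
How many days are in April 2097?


30 days

Month: April (month 4)
April has 30 days


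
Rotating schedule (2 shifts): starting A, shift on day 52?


Shift B

Shifts: A, B
Start: A (index 0)
Day 52: (0 + 52 - 1) mod 2
= 51 mod 2
= 1
Index 1 → shift B


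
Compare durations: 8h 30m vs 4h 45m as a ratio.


Duration 1: 510 minutes
Duration 2: 285 minutes
Ratio = 510:285
GCD = 15
Simplified = 34:19
As a decimal: 34/19 ≈ 1.79

34:19 (1.79)


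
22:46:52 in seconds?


Hours: 22 × 3600 = 79200
Minutes: 46 × 60 = 2760
Seconds: 52
Total = 79200 + 2760 + 52 = 82012

82012 seconds


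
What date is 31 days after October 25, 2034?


Start: October 25, 2034
Add 31 days
October 25 → November 1: 31 - 25 + 1 = 7 days (31 - 7 = 24 left)
November 1 + 24 = November 25, 2034

November 25, 2034


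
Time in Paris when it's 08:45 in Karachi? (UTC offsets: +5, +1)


04:45

Time difference = UTC+1 - UTC+5 = -4 hours
New hour = (8 -4) mod 24
= 4 mod 24 = 4
Minutes unchanged → 04:45


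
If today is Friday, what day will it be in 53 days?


Tuesday

Start: Friday (index 4)
(4 + 53) mod 7
= 57 mod 7
= 1
Index 1 → Tuesday


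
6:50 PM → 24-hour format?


Input: 6:50 PM
PM: 6 + 12 = 18

18:50


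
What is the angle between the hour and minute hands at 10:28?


146.0°

Hour hand = 10×30 + 28×0.5 = 314.0°
Minute hand = 28×6 = 168°
Difference = |314.0 - 168| = 146.0°


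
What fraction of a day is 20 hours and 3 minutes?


Total minutes: 20×60 + 3 = 1203
Day = 24×60 = 1440 minutes
Fraction = 1203/1440 ≈ 0.8354
As a percentage: 1203/1440 × 100 ≈ 83.54%

0.8354 (83.54%)


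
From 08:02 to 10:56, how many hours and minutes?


End time in minutes: 10×60 + 56 = 656
Start time in minutes: 8×60 + 2 = 482
Difference = 656 - 482 = 174 minutes
= 2 hours 54 minutes

2h 54m


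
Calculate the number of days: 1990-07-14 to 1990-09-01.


49 days

From July 14, 1990 to September 1, 1990
Rest of July 1990: 31 - 14 = 17
Full months: August 31
Days into September 1990: 1
Total = 17 + 31 + 1 = 49 days


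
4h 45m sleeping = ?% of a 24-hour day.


Time: 285 minutes
Day: 1440 minutes
Percentage = (285/1440) × 100 ≈ 19.8%

19.8%


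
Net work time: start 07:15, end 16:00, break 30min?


8h 15m (495 minutes)

Total time = (16×60+0) - (7×60+15)
= 960 - 435 = 525 min
Minus break: 525 - 30 = 495 min
= 8h 15m


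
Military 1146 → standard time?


11:46 AM

Hour: 11
11 < 12 → AM


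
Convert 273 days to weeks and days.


39 weeks 0 days

Weeks: 273 ÷ 7 = 39 remainder 0


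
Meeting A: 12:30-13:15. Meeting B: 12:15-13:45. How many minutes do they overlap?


Meeting A: 750-795 (in minutes from midnight)
Meeting B: 735-825
Overlap start = max(750, 735) = 750
Overlap end = min(795, 825) = 795
Overlap = max(0, 795 - 750) = 45 min

45 minutes


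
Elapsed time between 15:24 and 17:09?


1h 45m

End time in minutes: 17×60 + 9 = 1029
Start time in minutes: 15×60 + 24 = 924
Difference = 1029 - 924 = 105 minutes
= 1 hours 45 minutes


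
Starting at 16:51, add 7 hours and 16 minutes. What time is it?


Start: 1011 minutes from midnight
Add: 436 minutes
Total: 1447 minutes
Hours: 1447 ÷ 60 = 24 remainder 7
24 ≥ 24 → 24 - 24 = 0 (next day)

00:07 (next day)


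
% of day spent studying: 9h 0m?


37.5%

Time: 540 minutes
Day: 1440 minutes
Percentage = (540/1440) × 100 = 37.5%


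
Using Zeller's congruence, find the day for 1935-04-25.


Thursday

Zeller's congruence:
q=25, m=4, k=35, j=19
h = (25 + ⌊13×5/5⌋ + 35 + ⌊35/4⌋ + ⌊19/4⌋ - 2×19) mod 7
= (25 + 13 + 35 + 8 + 4 - 38) mod 7
= 47 mod 7 = 5
h=5 → Thursday


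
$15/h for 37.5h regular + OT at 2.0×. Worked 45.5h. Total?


Regular: 37.5h × $15 = $562.50
Overtime: 45.5 - 37.5 = 8.0h
OT pay: 8.0h × $15 × 2.0 = $240.00
Total = $562.50 + $240.00 = $802.50

$802.50


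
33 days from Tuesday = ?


Sunday

Start: Tuesday (index 1)
(1 + 33) mod 7
= 34 mod 7
= 6
Index 6 → Sunday


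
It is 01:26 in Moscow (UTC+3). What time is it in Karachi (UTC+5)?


03:26

Time difference = UTC+5 - UTC+3 = +2 hours
New hour = (1 + 2) mod 24
= 3 mod 24 = 3
Minutes unchanged → 03:26


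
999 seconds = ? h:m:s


0h 16m 39s

Hours: 999 ÷ 3600 = 0 remainder 999
Minutes: 999 ÷ 60 = 16 remainder 39
Seconds: 39


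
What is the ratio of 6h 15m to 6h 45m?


25:27 (0.93)

Duration 1: 375 minutes
Duration 2: 405 minutes
Ratio = 375:405
GCD = 15
Simplified = 25:27
As a decimal: 25/27 ≈ 0.93


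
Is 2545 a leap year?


No

Rules: divisible by 4 AND (not by 100 OR by 400)
2545 ÷ 4 = 636 remainder 1 → not divisible by 4
Not divisible by 4 → not a leap year


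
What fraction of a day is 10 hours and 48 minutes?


Total minutes: 10×60 + 48 = 648
Day = 24×60 = 1440 minutes
Fraction = 648/1440 = 0.4500
As a percentage: 648/1440 × 100 = 45.00%

0.4500 (45.00%)


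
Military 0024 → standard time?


12:24 AM

Hour: 0
0 → 12 AM (midnight)


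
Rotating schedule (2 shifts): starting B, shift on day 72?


Shift A

Shifts: A, B
Start: B (index 1)
Day 72: (1 + 72 - 1) mod 2
= 72 mod 2
= 0
Index 0 → shift A


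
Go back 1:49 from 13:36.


Start: 816 minutes from midnight
Subtract: 109 minutes
Remaining: 816 - 109 = 707
Hours: 11, Minutes: 47

11:47


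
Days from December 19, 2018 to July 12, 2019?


205 days

From December 19, 2018 to July 12, 2019
Rest of December 2018: 31 - 19 = 12
Full months: January 31, February 2019 28, March 31, April 30, May 31, June 30
Days into July 2019: 12
Total = 12 + 31 + 28 + 31 + 30 + 31 + 30 + 12 = 205 days


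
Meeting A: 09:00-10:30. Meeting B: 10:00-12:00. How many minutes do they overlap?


30 minutes

Meeting A: 540-630 (in minutes from midnight)
Meeting B: 600-720
Overlap start = max(540, 600) = 600
Overlap end = min(630, 720) = 630
Overlap = max(0, 630 - 600) = 30 min


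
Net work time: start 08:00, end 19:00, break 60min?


10h 0m (600 minutes)

Total time = (19×60+0) - (8×60+0)
= 1140 - 480 = 660 min
Minus break: 660 - 60 = 600 min
= 10h 0m


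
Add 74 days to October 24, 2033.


Start: October 24, 2033
Add 74 days
October 24 → November 1: 31 - 24 + 1 = 8 days (74 - 8 = 66 left)
November 1 → December 1: 30 - 1 + 1 = 30 days (66 - 30 = 36 left)
December 1 → January 1: 31 - 1 + 1 = 31 days (36 - 31 = 5 left)
January 1 + 5 = January 6, 2034

January 6, 2034


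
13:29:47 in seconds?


Hours: 13 × 3600 = 46800
Minutes: 29 × 60 = 1740
Seconds: 47
Total = 46800 + 1740 + 47 = 48587

48587 seconds


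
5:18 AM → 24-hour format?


Input: 5:18 AM
AM hour stays: 5

05:18


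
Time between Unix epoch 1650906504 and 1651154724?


248220 seconds (69.0 hours / 2.87 days)

Difference = 1651154724 - 1650906504 = 248220 seconds
In hours: 248220 / 3600 ≈ 69.0
In days: 248220 / 86400 ≈ 2.87


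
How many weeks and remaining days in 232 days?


Weeks: 232 ÷ 7 = 33 remainder 1

33 weeks 1 days


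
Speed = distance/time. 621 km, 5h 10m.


Distance: 621 km
Time: 5h 10m = 310 min = 310/60 = 31/6 hours
Speed = 621 ÷ (31/6) = 621 × 6 / 31 = 3726/31 ≈ 120.2 km/h

120.2 km/h


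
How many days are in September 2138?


30 days

Month: September (month 9)
September has 30 days


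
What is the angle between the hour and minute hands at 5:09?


100.5°

Hour hand = 5×30 + 9×0.5 = 154.5°
Minute hand = 9×6 = 54°
Difference = |154.5 - 54| = 100.5°


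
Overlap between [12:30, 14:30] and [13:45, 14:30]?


45 minutes

Meeting A: 750-870 (in minutes from midnight)
Meeting B: 825-870
Overlap start = max(750, 825) = 825
Overlap end = min(870, 870) = 870
Overlap = max(0, 870 - 825) = 45 min


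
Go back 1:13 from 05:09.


Start: 309 minutes from midnight
Subtract: 73 minutes
Remaining: 309 - 73 = 236
Hours: 3, Minutes: 56

03:56


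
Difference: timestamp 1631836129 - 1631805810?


30319 seconds (8.4 hours / 0.35 days)

Difference = 1631836129 - 1631805810 = 30319 seconds
In hours: 30319 / 3600 ≈ 8.4
In days: 30319 / 86400 ≈ 0.35


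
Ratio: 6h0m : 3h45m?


Duration 1: 360 minutes
Duration 2: 225 minutes
Ratio = 360:225
GCD = 45
Simplified = 8:5
As a decimal: 8/5 = 1.60

8:5 (1.60)


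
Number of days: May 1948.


Month: May (month 5)
May has 31 days

31 days


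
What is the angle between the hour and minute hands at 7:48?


Hour hand = 7×30 + 48×0.5 = 234.0°
Minute hand = 48×6 = 288°
Difference = |234.0 - 288| = 54.0°

54.0°


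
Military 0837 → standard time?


Hour: 8
8 < 12 → AM

8:37 AM


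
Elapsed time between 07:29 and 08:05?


0h 36m

End time in minutes: 8×60 + 5 = 485
Start time in minutes: 7×60 + 29 = 449
Difference = 485 - 449 = 36 minutes
= 0 hours 36 minutes


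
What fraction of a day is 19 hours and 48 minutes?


Total minutes: 19×60 + 48 = 1188
Day = 24×60 = 1440 minutes
Fraction = 1188/1440 = 0.8250
As a percentage: 1188/1440 × 100 = 82.50%

0.8250 (82.50%)


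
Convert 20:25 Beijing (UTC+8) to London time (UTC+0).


12:25

Time difference = UTC+0 - UTC+8 = -8 hours
New hour = (20 -8) mod 24
= 12 mod 24 = 12
Minutes unchanged → 12:25


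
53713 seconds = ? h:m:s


14h 55m 13s

Hours: 53713 ÷ 3600 = 14 remainder 3313
Minutes: 3313 ÷ 60 = 55 remainder 13
Seconds: 13


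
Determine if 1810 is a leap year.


No

Rules: divisible by 4 AND (not by 100 OR by 400)
1810 ÷ 4 = 452 remainder 2 → not divisible by 4
Not divisible by 4 → not a leap year


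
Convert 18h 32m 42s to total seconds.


Hours: 18 × 3600 = 64800
Minutes: 32 × 60 = 1920
Seconds: 42
Total = 64800 + 1920 + 42 = 66762

66762 seconds


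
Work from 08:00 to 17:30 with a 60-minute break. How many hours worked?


Total time = (17×60+30) - (8×60+0)
= 1050 - 480 = 570 min
Minus break: 570 - 60 = 510 min
= 8h 30m

8h 30m (510 minutes)


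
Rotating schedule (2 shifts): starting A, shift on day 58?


Shift B

Shifts: A, B
Start: A (index 0)
Day 58: (0 + 58 - 1) mod 2
= 57 mod 2
= 1
Index 1 → shift B


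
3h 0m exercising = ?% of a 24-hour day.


12.5%

Time: 180 minutes
Day: 1440 minutes
Percentage = (180/1440) × 100 = 12.5%


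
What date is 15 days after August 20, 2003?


September 4, 2003

Start: August 20, 2003
Add 15 days
August 20 → September 1: 31 - 20 + 1 = 12 days (15 - 12 = 3 left)
September 1 + 3 = September 4, 2003


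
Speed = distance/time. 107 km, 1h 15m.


Distance: 107 km
Time: 1h 15m = 75 min = 75/60 = 5/4 hours
Speed = 107 ÷ (5/4) = 107 × 4 / 5 = 428/5 = 85.6 km/h

85.6 km/h


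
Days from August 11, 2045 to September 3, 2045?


From August 11, 2045 to September 3, 2045
Rest of August 2045: 31 - 11 = 20
Days into September 2045: 3
Total = 20 + 3 = 23 days

23 days


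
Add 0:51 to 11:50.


Start: 710 minutes from midnight
Add: 51 minutes
Total: 761 minutes
Hours: 761 ÷ 60 = 12 remainder 41

12:41


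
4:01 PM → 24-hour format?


16:01

Input: 4:01 PM
PM: 4 + 12 = 16


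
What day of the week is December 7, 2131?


Zeller's congruence:
q=7, m=12, k=31, j=21
h = (7 + ⌊13×13/5⌋ + 31 + ⌊31/4⌋ + ⌊21/4⌋ - 2×21) mod 7
= (7 + 33 + 31 + 7 + 5 - 42) mod 7
= 41 mod 7 = 6
h=6 → Friday

Friday


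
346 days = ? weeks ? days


49 weeks 3 days

Weeks: 346 ÷ 7 = 49 remainder 3


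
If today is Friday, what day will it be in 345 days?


Start: Friday (index 4)
(4 + 345) mod 7
= 349 mod 7
= 6
Index 6 → Sunday

Sunday


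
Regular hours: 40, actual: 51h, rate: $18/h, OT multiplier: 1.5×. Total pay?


$1017.00

Regular: 40h × $18 = $720.00
Overtime: 51 - 40 = 11h
OT pay: 11h × $18 × 1.5 = $297.00
Total = $720.00 + $297.00 = $1017.00


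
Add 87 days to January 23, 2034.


April 20, 2034

Start: January 23, 2034
Add 87 days
January 23 → February 1: 31 - 23 + 1 = 9 days (87 - 9 = 78 left)
February 1 → March 1: 28 - 1 + 1 = 28 days (78 - 28 = 50 left)
March 1 → April 1: 31 - 1 + 1 = 31 days (50 - 31 = 19 left)
April 1 + 19 = April 20, 2034


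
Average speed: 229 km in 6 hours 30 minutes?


Distance: 229 km
Time: 6h 30m = 390 min = 390/60 = 13/2 hours
Speed = 229 ÷ (13/2) = 229 × 2 / 13 = 458/13 ≈ 35.2 km/h

35.2 km/h


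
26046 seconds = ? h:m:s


Hours: 26046 ÷ 3600 = 7 remainder 846
Minutes: 846 ÷ 60 = 14 remainder 6
Seconds: 6

7h 14m 6s


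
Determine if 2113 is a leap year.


No

Rules: divisible by 4 AND (not by 100 OR by 400)
2113 ÷ 4 = 528 remainder 1 → not divisible by 4
Not divisible by 4 → not a leap year


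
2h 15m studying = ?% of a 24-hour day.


9.4%

Time: 135 minutes
Day: 1440 minutes
Percentage = (135/1440) × 100 ≈ 9.4%


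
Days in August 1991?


31 days

Month: August (month 8)
August has 31 days


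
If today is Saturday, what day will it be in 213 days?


Start: Saturday (index 5)
(5 + 213) mod 7
= 218 mod 7
= 1
Index 1 → Tuesday

Tuesday


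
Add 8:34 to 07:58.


Start: 478 minutes from midnight
Add: 514 minutes
Total: 992 minutes
Hours: 992 ÷ 60 = 16 remainder 32

16:32


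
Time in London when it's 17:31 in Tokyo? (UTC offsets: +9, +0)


08:31

Time difference = UTC+0 - UTC+9 = -9 hours
New hour = (17 -9) mod 24
= 8 mod 24 = 8
Minutes unchanged → 08:31


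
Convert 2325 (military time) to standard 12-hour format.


Hour: 23
23 - 12 = 11 → PM

11:25 PM


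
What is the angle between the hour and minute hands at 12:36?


Hour hand (12 ≡ 0 on the dial): 0×30 + 36×0.5 = 18.0°
Minute hand = 36×6 = 216°
Difference = |18.0 - 216| = 198.0°
Since > 180°: 360 - 198.0 = 162.0°

162.0°


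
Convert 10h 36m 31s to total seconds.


Hours: 10 × 3600 = 36000
Minutes: 36 × 60 = 2160
Seconds: 31
Total = 36000 + 2160 + 31 = 38191

38191 seconds


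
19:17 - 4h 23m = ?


Start: 1157 minutes from midnight
Subtract: 263 minutes
Remaining: 1157 - 263 = 894
Hours: 14, Minutes: 54

14:54


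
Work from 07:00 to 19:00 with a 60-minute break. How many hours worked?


Total time = (19×60+0) - (7×60+0)
= 1140 - 420 = 720 min
Minus break: 720 - 60 = 660 min
= 11h 0m

11h 0m (660 minutes)


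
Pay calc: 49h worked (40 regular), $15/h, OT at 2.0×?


Regular: 40h × $15 = $600.00
Overtime: 49 - 40 = 9h
OT pay: 9h × $15 × 2.0 = $270.00
Total = $600.00 + $270.00 = $870.00

$870.00


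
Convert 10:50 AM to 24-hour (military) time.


Input: 10:50 AM
AM hour stays: 10

10:50


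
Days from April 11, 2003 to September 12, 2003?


From April 11, 2003 to September 12, 2003
Rest of April 2003: 30 - 11 = 19
Full months: May 31, June 30, July 31, August 31
Days into September 2003: 12
Total = 19 + 31 + 30 + 31 + 31 + 12 = 154 days

154 days


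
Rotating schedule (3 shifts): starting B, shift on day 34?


Shifts: A, B, C
Start: B (index 1)
Day 34: (1 + 34 - 1) mod 3
= 34 mod 3
= 1
Index 1 → shift B

Shift B


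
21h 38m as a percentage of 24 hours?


Total minutes: 21×60 + 38 = 1298
Day = 24×60 = 1440 minutes
Fraction = 1298/1440 ≈ 0.9014
As a percentage: 1298/1440 × 100 ≈ 90.14%

0.9014 (90.14%)


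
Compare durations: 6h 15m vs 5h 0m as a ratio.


Duration 1: 375 minutes
Duration 2: 300 minutes
Ratio = 375:300
GCD = 75
Simplified = 5:4
As a decimal: 5/4 = 1.25

5:4 (1.25)


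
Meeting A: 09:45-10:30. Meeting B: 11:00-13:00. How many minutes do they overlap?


0 minutes

Meeting A: 585-630 (in minutes from midnight)
Meeting B: 660-780
Overlap start = max(585, 660) = 660
Overlap end = min(630, 780) = 630
Overlap = max(0, 630 - 660) = 0 min


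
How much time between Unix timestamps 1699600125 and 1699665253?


65128 seconds (18.1 hours / 0.75 days)

Difference = 1699665253 - 1699600125 = 65128 seconds
In hours: 65128 / 3600 ≈ 18.1
In days: 65128 / 86400 ≈ 0.75


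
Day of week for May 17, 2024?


Friday

Zeller's congruence:
q=17, m=5, k=24, j=20
h = (17 + ⌊13×6/5⌋ + 24 + ⌊24/4⌋ + ⌊20/4⌋ - 2×20) mod 7
= (17 + 15 + 24 + 6 + 5 - 40) mod 7
= 27 mod 7 = 6
h=6 → Friday


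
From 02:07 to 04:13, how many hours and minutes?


End time in minutes: 4×60 + 13 = 253
Start time in minutes: 2×60 + 7 = 127
Difference = 253 - 127 = 126 minutes
= 2 hours 6 minutes

2h 6m


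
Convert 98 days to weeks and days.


Weeks: 98 ÷ 7 = 14 remainder 0

14 weeks 0 days


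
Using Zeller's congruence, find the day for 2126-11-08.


Zeller's congruence:
q=8, m=11, k=26, j=21
h = (8 + ⌊13×12/5⌋ + 26 + ⌊26/4⌋ + ⌊21/4⌋ - 2×21) mod 7
= (8 + 31 + 26 + 6 + 5 - 42) mod 7
= 34 mod 7 = 6
h=6 → Friday

Friday


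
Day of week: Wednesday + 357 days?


Wednesday

Start: Wednesday (index 2)
(2 + 357) mod 7
= 359 mod 7
= 2
Index 2 → Wednesday


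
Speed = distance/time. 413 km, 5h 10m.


Distance: 413 km
Time: 5h 10m = 310 min = 310/60 = 31/6 hours
Speed = 413 ÷ (31/6) = 413 × 6 / 31 = 2478/31 ≈ 79.9 km/h

79.9 km/h


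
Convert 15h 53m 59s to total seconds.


Hours: 15 × 3600 = 54000
Minutes: 53 × 60 = 3180
Seconds: 59
Total = 54000 + 3180 + 59 = 57239

57239 seconds


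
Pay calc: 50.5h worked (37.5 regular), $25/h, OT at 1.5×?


Regular: 37.5h × $25 = $937.50
Overtime: 50.5 - 37.5 = 13.0h
OT pay: 13.0h × $25 × 1.5 = $487.50
Total = $937.50 + $487.50 = $1425.00

$1425.00


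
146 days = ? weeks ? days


Weeks: 146 ÷ 7 = 20 remainder 6

20 weeks 6 days


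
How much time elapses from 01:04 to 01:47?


End time in minutes: 1×60 + 47 = 107
Start time in minutes: 1×60 + 4 = 64
Difference = 107 - 64 = 43 minutes
= 0 hours 43 minutes

0h 43m


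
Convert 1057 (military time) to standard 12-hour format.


10:57 AM

Hour: 10
10 < 12 → AM


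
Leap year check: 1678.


No

Rules: divisible by 4 AND (not by 100 OR by 400)
1678 ÷ 4 = 419 remainder 2 → not divisible by 4
Not divisible by 4 → not a leap year


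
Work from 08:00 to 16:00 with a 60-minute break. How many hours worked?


Total time = (16×60+0) - (8×60+0)
= 960 - 480 = 480 min
Minus break: 480 - 60 = 420 min
= 7h 0m

7h 0m (420 minutes)


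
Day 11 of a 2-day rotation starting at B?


Shift B

Shifts: A, B
Start: B (index 1)
Day 11: (1 + 11 - 1) mod 2
= 11 mod 2
= 1
Index 1 → shift B


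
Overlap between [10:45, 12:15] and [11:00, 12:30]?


75 minutes

Meeting A: 645-735 (in minutes from midnight)
Meeting B: 660-750
Overlap start = max(645, 660) = 660
Overlap end = min(735, 750) = 735
Overlap = max(0, 735 - 660) = 75 min


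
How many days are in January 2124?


31 days

Month: January (month 1)
January has 31 days


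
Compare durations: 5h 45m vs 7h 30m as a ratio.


Duration 1: 345 minutes
Duration 2: 450 minutes
Ratio = 345:450
GCD = 15
Simplified = 23:30
As a decimal: 23/30 ≈ 0.77

23:30 (0.77)


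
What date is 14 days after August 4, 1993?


Start: August 4, 1993
Add 14 days
August 4 + 14 = August 18, 1993

August 18, 1993


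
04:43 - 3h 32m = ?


01:11

Start: 283 minutes from midnight
Subtract: 212 minutes
Remaining: 283 - 212 = 71
Hours: 1, Minutes: 11


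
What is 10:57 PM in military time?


22:57

Input: 10:57 PM
PM: 10 + 12 = 22


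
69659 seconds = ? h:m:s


19h 20m 59s

Hours: 69659 ÷ 3600 = 19 remainder 1259
Minutes: 1259 ÷ 60 = 20 remainder 59
Seconds: 59


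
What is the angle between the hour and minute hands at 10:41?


74.5°

Hour hand = 10×30 + 41×0.5 = 320.5°
Minute hand = 41×6 = 246°
Difference = |320.5 - 246| = 74.5°


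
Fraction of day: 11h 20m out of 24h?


0.4722 (47.22%)

Total minutes: 11×60 + 20 = 680
Day = 24×60 = 1440 minutes
Fraction = 680/1440 ≈ 0.4722
As a percentage: 680/1440 × 100 ≈ 47.22%


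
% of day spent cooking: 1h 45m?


7.3%

Time: 105 minutes
Day: 1440 minutes
Percentage = (105/1440) × 100 ≈ 7.3%


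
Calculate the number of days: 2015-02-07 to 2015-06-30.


From February 7, 2015 to June 30, 2015
Rest of February 2015: 28 - 7 = 21
Full months: March 31, April 30, May 31
Days into June 2015: 30
Total = 21 + 31 + 30 + 31 + 30 = 143 days

143 days


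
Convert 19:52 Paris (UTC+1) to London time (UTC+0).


Time difference = UTC+0 - UTC+1 = -1 hours
New hour = (19 -1) mod 24
= 18 mod 24 = 18
Minutes unchanged → 18:52

18:52


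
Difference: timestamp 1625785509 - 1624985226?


800283 seconds (222.3 hours / 9.26 days)

Difference = 1625785509 - 1624985226 = 800283 seconds
In hours: 800283 / 3600 ≈ 222.3
In days: 800283 / 86400 ≈ 9.26


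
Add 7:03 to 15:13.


22:16

Start: 913 minutes from midnight
Add: 423 minutes
Total: 1336 minutes
Hours: 1336 ÷ 60 = 22 remainder 16


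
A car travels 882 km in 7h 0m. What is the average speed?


Distance: 882 km
Time: 7 hours
Speed = 882 / 7 = 126.0 km/h

126.0 km/h


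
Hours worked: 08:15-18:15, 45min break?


9h 15m (555 minutes)

Total time = (18×60+15) - (8×60+15)
= 1095 - 495 = 600 min
Minus break: 600 - 45 = 555 min
= 9h 15m


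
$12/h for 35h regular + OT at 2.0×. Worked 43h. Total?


$612.00

Regular: 35h × $12 = $420.00
Overtime: 43 - 35 = 8h
OT pay: 8h × $12 × 2.0 = $192.00
Total = $420.00 + $192.00 = $612.00


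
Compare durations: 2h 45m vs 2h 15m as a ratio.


Duration 1: 165 minutes
Duration 2: 135 minutes
Ratio = 165:135
GCD = 15
Simplified = 11:9
As a decimal: 11/9 ≈ 1.22

11:9 (1.22)


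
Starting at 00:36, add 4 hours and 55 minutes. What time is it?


05:31

Start: 36 minutes from midnight
Add: 295 minutes
Total: 331 minutes
Hours: 331 ÷ 60 = 5 remainder 31


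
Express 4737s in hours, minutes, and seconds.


1h 18m 57s

Hours: 4737 ÷ 3600 = 1 remainder 1137
Minutes: 1137 ÷ 60 = 18 remainder 57
Seconds: 57
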